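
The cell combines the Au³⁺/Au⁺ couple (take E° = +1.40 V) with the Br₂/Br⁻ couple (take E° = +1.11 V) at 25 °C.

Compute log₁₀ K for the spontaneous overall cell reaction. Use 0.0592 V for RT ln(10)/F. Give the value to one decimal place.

Cathode: Au³⁺/Au⁺; anode: Br₂/Br⁻. E°cell = +0.29 V, n = 2.
log K = nE°cell / 0.0592 = (2)(+0.29) / 0.0592 = 9.8.

9.8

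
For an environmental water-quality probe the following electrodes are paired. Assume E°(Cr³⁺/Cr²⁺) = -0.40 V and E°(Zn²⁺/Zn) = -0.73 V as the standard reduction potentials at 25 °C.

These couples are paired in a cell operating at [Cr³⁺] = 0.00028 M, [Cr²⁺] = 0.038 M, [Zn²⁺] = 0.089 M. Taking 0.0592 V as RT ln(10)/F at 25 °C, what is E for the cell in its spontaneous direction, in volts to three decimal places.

+0.235 V

Cr³⁺/Cr²⁺ is the cathode (higher E°), Zn²⁺/Zn the anode: E°cell = -0.40 − (-0.73) = +0.33 V, n = 2.
Overall: 2 Cr³⁺(aq) + Zn(s) → 2 Cr²⁺(aq) + Zn²⁺(aq)
Q = [Cr²⁺]^2·[Zn²⁺] / ([Cr³⁺]^2); log Q = 3.215.
E = E° − (0.0592/n) log Q = +0.33 − (0.0592/2)(3.215) = +0.235 V.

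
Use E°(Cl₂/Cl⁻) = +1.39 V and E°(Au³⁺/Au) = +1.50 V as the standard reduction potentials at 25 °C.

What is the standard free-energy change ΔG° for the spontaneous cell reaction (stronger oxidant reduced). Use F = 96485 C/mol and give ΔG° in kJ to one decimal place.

Au³⁺/Au (E° = +1.50 V) is the cathode; Cl₂/Cl⁻ (E° = +1.39 V) is the anode, so E°cell = +0.11 V.
Balancing electrons gives n = 6 (lcm of 3 and 2).
ΔG° = −nFE° = −(6)(96485)(+0.11) = -63,680 J = -63.7 kJ.

-63.7 kJ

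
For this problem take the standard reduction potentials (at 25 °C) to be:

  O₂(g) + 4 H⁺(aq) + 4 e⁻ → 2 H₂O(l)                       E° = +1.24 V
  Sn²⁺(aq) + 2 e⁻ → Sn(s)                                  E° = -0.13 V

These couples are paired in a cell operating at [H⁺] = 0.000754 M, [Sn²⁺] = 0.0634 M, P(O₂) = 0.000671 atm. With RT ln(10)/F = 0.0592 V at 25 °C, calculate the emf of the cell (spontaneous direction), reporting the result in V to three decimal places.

+1.174 V

O₂/H₂O is the cathode (higher E°), Sn²⁺/Sn the anode: E°cell = +1.24 − (-0.13) = +1.37 V, n = 4.
Overall: O₂(g) + 4 H⁺(aq) + 2 Sn(s) → 2 H₂O(l) + 2 Sn²⁺(aq)
Q = [Sn²⁺]^2 / (P(O₂)·[H⁺]^4); log Q = 13.268.
E = E° − (0.0592/n) log Q = +1.37 − (0.0592/4)(13.268) = +1.174 V.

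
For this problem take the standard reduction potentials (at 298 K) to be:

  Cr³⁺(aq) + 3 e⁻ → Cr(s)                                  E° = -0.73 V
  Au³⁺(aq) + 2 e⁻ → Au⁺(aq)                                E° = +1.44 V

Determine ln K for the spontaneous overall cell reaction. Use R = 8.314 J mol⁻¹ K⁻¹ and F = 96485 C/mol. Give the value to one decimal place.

Cathode: Au³⁺/Au⁺; anode: Cr³⁺/Cr. E°cell = (+1.44) − (-0.73) = +2.17 V, with n = 6.
ΔG° = −nFE° = −RT ln K, so ln K = nFE°/(RT) = (6)(96485)(+2.17) / ((8.314)(298)) = 507.043.

507.0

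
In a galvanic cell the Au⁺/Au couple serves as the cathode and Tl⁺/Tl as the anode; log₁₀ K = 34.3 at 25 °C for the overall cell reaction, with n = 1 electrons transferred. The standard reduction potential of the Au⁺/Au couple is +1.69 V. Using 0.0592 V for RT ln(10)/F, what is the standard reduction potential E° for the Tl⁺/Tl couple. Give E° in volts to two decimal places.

-0.34 V

E°cell = (0.0592/n)·log K = (0.0592/1)(34.3) = +2.031 V.
Since Au⁺/Au is the cathode and Tl⁺/Tl the anode, E°cell = E°(Au⁺/Au) − E°(Tl⁺/Tl).
So E°(Tl⁺/Tl) = E°(Au⁺/Au) − E°cell = (+1.69) − (+2.031) = -0.34 V.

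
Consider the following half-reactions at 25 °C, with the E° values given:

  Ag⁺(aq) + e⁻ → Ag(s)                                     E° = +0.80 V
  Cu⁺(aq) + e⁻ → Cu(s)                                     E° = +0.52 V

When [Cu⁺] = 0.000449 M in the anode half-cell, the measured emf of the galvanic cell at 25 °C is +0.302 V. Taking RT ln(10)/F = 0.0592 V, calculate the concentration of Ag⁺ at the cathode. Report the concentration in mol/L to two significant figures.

0.0011 M

Ag⁺/Ag is the cathode, Cu⁺/Cu the anode: E°cell = +0.28 V, n = 1.
Overall reaction: Ag⁺(aq) + Cu(s) → Ag(s) + Cu⁺(aq); Q = [Cu⁺]^1/[Ag⁺]^1.
From E = E° − (0.0592/n) log Q: log Q = (E° − E)·n/0.0592 = (+0.28 − (+0.302))·1/0.0592 = -0.3716.
So 1·log[Ag⁺] = 1·log(0.000449) − log Q = -3.3478 − (-0.3716) = -2.9762; [Ag⁺] = 10^(-2.9762) ≈ 0.0011 M.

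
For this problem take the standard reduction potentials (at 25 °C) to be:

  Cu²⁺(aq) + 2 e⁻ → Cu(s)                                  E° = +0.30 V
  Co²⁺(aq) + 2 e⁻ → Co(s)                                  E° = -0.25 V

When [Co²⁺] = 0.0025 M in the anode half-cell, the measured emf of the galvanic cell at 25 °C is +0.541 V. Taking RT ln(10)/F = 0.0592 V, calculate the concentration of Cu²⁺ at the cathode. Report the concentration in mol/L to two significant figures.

0.0012 M

Cu²⁺/Cu is the cathode, Co²⁺/Co the anode: E°cell = +0.55 V, n = 2.
Overall reaction: Cu²⁺(aq) + Co(s) → Cu(s) + Co²⁺(aq); Q = [Co²⁺]^1/[Cu²⁺]^1.
From E = E° − (0.0592/n) log Q: log Q = (E° − E)·n/0.0592 = (+0.55 − (+0.541))·2/0.0592 = 0.3041.
So 1·log[Cu²⁺] = 1·log(0.0025) − log Q = -2.6021 − (0.3041) = -2.9062; [Cu²⁺] = 10^(-2.9062) ≈ 0.0012 M.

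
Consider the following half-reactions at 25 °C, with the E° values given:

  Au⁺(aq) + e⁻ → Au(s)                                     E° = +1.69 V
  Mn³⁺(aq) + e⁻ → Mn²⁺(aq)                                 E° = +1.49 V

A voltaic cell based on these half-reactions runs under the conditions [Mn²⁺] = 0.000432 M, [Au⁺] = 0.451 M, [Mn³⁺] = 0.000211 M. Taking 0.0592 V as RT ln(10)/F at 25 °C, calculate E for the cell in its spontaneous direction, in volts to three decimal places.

Au⁺/Au is the cathode (higher E°), Mn³⁺/Mn²⁺ the anode: E°cell = +1.69 − (+1.49) = +0.20 V, n = 1.
Overall: Au⁺(aq) + Mn²⁺(aq) → Au(s) + Mn³⁺(aq)
Q = [Mn³⁺] / ([Au⁺]·[Mn²⁺]); log Q = 0.035.
E = E° − (0.0592/n) log Q = +0.20 − (0.0592/1)(0.035) = +0.198 V.

+0.198 V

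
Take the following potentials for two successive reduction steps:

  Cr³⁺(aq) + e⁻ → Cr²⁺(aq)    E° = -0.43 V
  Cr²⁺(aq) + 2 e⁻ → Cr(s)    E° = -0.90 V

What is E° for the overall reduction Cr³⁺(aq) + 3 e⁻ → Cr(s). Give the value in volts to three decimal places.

-0.743 V

Since ΔG° = −nFE° is additive over sequential reductions, n₃E°₃ = n₁E°₁ + n₂E°₂.
E°₃ = (1×-0.43 + 2×-0.90) / 3 = (-2.230) / 3 = -0.743 V.
E° values themselves are not directly additive — weighting by electron count is essential.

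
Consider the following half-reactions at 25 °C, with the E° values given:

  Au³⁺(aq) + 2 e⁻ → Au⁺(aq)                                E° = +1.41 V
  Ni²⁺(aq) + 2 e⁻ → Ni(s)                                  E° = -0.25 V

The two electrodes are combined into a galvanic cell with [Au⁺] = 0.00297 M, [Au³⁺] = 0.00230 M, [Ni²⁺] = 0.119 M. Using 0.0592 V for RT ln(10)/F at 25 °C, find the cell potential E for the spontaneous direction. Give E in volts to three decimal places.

+1.684 V

Au³⁺/Au⁺ is the cathode (higher E°), Ni²⁺/Ni the anode: E°cell = +1.41 − (-0.25) = +1.66 V, n = 2.
Overall: Au³⁺(aq) + Ni(s) → Au⁺(aq) + Ni²⁺(aq)
Q = [Au⁺]·[Ni²⁺] / ([Au³⁺]); log Q = -0.813.
E = E° − (0.0592/n) log Q = +1.66 − (0.0592/2)(-0.813) = +1.684 V.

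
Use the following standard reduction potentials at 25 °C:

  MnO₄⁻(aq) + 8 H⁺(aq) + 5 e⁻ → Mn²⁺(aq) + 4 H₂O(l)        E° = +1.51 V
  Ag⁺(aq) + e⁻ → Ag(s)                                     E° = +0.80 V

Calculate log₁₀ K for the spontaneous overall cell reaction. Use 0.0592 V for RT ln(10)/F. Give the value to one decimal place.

60.0

Cathode: MnO₄⁻/Mn²⁺; anode: Ag⁺/Ag. E°cell = +0.71 V, n = 5.
log K = nE°cell / 0.0592 = (5)(+0.71) / 0.0592 = 60.0.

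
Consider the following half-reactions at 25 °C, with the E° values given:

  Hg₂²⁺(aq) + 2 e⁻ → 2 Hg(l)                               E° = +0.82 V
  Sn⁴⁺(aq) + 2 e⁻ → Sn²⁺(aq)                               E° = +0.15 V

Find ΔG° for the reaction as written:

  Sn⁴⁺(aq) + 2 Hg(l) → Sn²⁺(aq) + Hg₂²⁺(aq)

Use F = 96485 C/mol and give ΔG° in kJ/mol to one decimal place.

As written, Sn⁴⁺/Sn²⁺ is reduced (cathode) and Hg₂²⁺/Hg is oxidised (anode), so E°cell = (+0.15) − (+0.82) = -0.67 V.
Balancing electrons gives n = 2.
ΔG° = −nFE° = −(2)(96485)(-0.67) = 129,290 J = +129.3 kJ/mol.

+129.3 kJ/mol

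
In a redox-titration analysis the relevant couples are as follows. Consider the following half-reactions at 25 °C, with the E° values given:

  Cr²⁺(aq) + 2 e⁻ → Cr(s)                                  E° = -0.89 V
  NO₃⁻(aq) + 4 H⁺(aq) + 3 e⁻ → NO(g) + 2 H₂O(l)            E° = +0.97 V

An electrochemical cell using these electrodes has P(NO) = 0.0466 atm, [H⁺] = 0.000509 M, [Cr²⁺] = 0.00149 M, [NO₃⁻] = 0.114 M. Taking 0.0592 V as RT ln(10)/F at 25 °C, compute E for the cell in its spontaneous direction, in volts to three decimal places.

+1.691 V

NO₃⁻/NO is the cathode (higher E°), Cr²⁺/Cr the anode: E°cell = +0.97 − (-0.89) = +1.86 V, n = 6.
Overall: 2 NO₃⁻(aq) + 8 H⁺(aq) + 3 Cr(s) → 2 NO(g) + 4 H₂O(l) + 3 Cr²⁺(aq)
Q = P(NO)^2·[Cr²⁺]^3 / ([NO₃⁻]^2·[H⁺]^8); log Q = 17.089.
E = E° − (0.0592/n) log Q = +1.86 − (0.0592/6)(17.089) = +1.691 V.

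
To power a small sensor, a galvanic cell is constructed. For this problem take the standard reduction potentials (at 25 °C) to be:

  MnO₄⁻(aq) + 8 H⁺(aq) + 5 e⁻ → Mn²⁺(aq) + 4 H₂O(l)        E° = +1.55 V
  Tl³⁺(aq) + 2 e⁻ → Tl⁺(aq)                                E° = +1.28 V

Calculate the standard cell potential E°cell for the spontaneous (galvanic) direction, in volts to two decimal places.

The MnO₄⁻/Mn²⁺ couple has the higher reduction potential, so it is the cathode; Tl³⁺/Tl⁺ is oxidised at the anode.
E°cell = E°(cathode) − E°(anode) = (+1.55) − (+1.28) = +0.27 V.

+0.27 V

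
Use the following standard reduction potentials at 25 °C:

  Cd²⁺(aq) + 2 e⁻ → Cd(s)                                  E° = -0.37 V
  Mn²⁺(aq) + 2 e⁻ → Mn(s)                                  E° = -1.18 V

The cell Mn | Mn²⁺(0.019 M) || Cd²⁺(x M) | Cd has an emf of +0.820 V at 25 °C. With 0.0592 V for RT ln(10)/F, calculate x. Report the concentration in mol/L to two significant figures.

0.041 M

Cd²⁺/Cd is the cathode, Mn²⁺/Mn the anode: E°cell = +0.81 V, n = 2.
Overall reaction: Cd²⁺(aq) + Mn(s) → Cd(s) + Mn²⁺(aq); Q = [Mn²⁺]^1/[Cd²⁺]^1.
From E = E° − (0.0592/n) log Q: log Q = (E° − E)·n/0.0592 = (+0.81 − (+0.820))·2/0.0592 = -0.3378.
So 1·log[Cd²⁺] = 1·log(0.019) − log Q = -1.7212 − (-0.3378) = -1.3834; [Cd²⁺] = 10^(-1.3834) ≈ 0.041 M.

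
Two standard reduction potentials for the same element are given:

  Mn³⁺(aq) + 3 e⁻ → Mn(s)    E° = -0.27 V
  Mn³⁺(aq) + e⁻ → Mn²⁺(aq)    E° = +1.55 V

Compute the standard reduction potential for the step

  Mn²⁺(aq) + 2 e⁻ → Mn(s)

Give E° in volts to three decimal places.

Sequential free energies add, so n₃E°₃ = n₁E°₁ + n₂E°₂.
With n₃ = 3, and the known step contributing 1×(+1.55) V, the unknown satisfies 2·E° = 3×(-0.27) − 1×(+1.55) = -2.360.
E° = -2.360 / 2 = -1.180 V.

-1.180 V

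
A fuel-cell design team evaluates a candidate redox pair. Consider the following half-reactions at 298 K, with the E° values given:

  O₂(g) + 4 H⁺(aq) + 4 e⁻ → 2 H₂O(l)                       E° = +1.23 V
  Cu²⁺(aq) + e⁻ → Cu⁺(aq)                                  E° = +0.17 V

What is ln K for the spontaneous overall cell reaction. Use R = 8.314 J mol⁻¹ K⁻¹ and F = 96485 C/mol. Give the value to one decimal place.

Cathode: O₂/H₂O; anode: Cu²⁺/Cu⁺. E°cell = (+1.23) − (+0.17) = +1.06 V, with n = 4.
ΔG° = −nFE° = −RT ln K, so ln K = nFE°/(RT) = (4)(96485)(+1.06) / ((8.314)(298)) = 165.120.

165.1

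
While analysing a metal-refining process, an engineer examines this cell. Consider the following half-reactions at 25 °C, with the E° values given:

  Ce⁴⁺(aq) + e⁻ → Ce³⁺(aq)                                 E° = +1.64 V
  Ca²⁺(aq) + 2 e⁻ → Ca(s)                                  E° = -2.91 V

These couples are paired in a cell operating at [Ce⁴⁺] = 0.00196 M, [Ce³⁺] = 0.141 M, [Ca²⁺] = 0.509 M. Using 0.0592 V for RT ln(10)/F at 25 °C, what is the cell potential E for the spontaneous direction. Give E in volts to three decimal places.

+4.449 V

Ce⁴⁺/Ce³⁺ is the cathode (higher E°), Ca²⁺/Ca the anode: E°cell = +1.64 − (-2.91) = +4.55 V, n = 2.
Overall: 2 Ce⁴⁺(aq) + Ca(s) → 2 Ce³⁺(aq) + Ca²⁺(aq)
Q = [Ce³⁺]^2·[Ca²⁺] / ([Ce⁴⁺]^2); log Q = 3.421.
E = E° − (0.0592/n) log Q = +4.55 − (0.0592/2)(3.421) = +4.449 V.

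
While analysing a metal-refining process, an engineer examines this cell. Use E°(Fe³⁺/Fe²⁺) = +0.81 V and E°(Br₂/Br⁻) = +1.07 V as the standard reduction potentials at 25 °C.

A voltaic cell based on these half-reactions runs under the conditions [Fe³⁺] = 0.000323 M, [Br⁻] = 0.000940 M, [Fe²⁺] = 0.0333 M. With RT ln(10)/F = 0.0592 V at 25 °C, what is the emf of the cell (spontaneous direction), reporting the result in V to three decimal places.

+0.558 V

Br₂/Br⁻ is the cathode (higher E°), Fe³⁺/Fe²⁺ the anode: E°cell = +1.07 − (+0.81) = +0.26 V, n = 2.
Overall: Br₂(l) + 2 Fe²⁺(aq) → 2 Br⁻(aq) + 2 Fe³⁺(aq)
Q = [Br⁻]^2·[Fe³⁺]^2 / ([Fe²⁺]^2); log Q = -10.080.
E = E° − (0.0592/n) log Q = +0.26 − (0.0592/2)(-10.080) = +0.558 V.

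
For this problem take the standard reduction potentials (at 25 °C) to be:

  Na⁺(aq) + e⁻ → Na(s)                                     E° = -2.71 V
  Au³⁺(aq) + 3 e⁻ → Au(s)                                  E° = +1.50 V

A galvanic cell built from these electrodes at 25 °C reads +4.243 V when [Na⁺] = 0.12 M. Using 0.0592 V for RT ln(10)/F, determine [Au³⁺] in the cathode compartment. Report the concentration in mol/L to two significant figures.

Au³⁺/Au is the cathode, Na⁺/Na the anode: E°cell = +4.21 V, n = 3.
Overall reaction: Au³⁺(aq) + 3 Na(s) → Au(s) + 3 Na⁺(aq); Q = [Na⁺]^3/[Au³⁺]^1.
From E = E° − (0.0592/n) log Q: log Q = (E° − E)·n/0.0592 = (+4.21 − (+4.243))·3/0.0592 = -1.6723.
So 1·log[Au³⁺] = 3·log(0.12) − log Q = -2.7625 − (-1.6723) = -1.0902; [Au³⁺] = 10^(-1.0902) ≈ 0.081 M.

0.081 M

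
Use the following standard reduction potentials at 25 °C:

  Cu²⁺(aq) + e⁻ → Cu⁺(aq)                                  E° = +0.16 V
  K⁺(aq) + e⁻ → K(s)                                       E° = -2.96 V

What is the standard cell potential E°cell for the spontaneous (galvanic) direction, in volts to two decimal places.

+3.12 V

The Cu²⁺/Cu⁺ couple has the higher reduction potential, so it is the cathode; K⁺/K is oxidised at the anode.
E°cell = E°(cathode) − E°(anode) = (+0.16) − (-2.96) = +3.12 V.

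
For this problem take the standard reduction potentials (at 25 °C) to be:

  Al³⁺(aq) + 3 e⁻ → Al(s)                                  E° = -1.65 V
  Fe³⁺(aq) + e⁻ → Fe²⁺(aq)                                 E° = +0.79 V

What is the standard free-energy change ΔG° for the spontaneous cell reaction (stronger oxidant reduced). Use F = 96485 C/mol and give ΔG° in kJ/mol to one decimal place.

Fe³⁺/Fe²⁺ (E° = +0.79 V) is the cathode; Al³⁺/Al (E° = -1.65 V) is the anode, so E°cell = +2.44 V.
Balancing electrons gives n = 3 (lcm of 1 and 3).
ΔG° = −nFE° = −(3)(96485)(+2.44) = -706,270 J = -706.3 kJ/mol.

-706.3 kJ/mol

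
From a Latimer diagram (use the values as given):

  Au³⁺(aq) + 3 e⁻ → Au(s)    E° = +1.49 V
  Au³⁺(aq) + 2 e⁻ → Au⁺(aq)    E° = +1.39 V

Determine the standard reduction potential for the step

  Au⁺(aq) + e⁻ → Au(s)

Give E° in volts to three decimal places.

Sequential free energies add, so n₃E°₃ = n₁E°₁ + n₂E°₂.
With n₃ = 3, and the known step contributing 2×(+1.39) V, the unknown satisfies 1·E° = 3×(+1.49) − 2×(+1.39) = +1.690.
E° = +1.690 / 1 = +1.690 V.

+1.690 V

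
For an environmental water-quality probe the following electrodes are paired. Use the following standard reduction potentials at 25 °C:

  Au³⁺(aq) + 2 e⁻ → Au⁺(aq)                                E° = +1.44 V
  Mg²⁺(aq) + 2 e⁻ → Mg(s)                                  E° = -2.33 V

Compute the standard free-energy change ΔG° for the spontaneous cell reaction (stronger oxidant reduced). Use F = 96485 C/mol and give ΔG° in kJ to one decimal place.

-727.5 kJ

Au³⁺/Au⁺ (E° = +1.44 V) is the cathode; Mg²⁺/Mg (E° = -2.33 V) is the anode, so E°cell = +3.77 V.
Balancing electrons gives n = 2 (lcm of 2 and 2).
ΔG° = −nFE° = −(2)(96485)(+3.77) = -727,497 J = -727.5 kJ.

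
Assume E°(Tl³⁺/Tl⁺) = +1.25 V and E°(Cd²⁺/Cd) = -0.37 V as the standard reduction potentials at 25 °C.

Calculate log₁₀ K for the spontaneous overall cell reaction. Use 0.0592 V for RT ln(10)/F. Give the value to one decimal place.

Cathode: Tl³⁺/Tl⁺; anode: Cd²⁺/Cd. E°cell = +1.62 V, n = 2.
log K = nE°cell / 0.0592 = (2)(+1.62) / 0.0592 = 54.7.

54.7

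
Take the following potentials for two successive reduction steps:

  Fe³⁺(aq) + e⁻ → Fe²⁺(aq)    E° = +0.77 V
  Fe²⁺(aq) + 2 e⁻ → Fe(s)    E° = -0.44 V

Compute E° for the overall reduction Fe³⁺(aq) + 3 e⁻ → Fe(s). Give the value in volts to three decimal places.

-0.037 V

Since ΔG° = −nFE° is additive over sequential reductions, n₃E°₃ = n₁E°₁ + n₂E°₂.
E°₃ = (1×+0.77 + 2×-0.44) / 3 = (-0.110) / 3 = -0.037 V.
E° values themselves are not directly additive — weighting by electron count is essential.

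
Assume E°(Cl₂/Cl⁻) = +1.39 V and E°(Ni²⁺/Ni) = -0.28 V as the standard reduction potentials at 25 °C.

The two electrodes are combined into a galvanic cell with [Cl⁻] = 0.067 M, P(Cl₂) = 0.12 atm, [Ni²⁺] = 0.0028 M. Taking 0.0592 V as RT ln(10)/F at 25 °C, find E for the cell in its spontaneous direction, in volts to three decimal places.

Cl₂/Cl⁻ is the cathode (higher E°), Ni²⁺/Ni the anode: E°cell = +1.39 − (-0.28) = +1.67 V, n = 2.
Overall: Cl₂(g) + Ni(s) → 2 Cl⁻(aq) + Ni²⁺(aq)
Q = [Cl⁻]^2·[Ni²⁺] / (P(Cl₂)); log Q = -3.980.
E = E° − (0.0592/n) log Q = +1.67 − (0.0592/2)(-3.980) = +1.788 V.

+1.788 V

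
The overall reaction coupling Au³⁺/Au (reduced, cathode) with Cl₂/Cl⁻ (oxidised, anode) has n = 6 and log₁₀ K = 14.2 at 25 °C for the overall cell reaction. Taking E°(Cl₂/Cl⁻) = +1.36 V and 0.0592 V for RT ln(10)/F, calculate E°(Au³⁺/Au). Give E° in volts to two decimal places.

+1.50 V

E°cell = (0.0592/n)·log K = (0.0592/6)(14.2) = +0.140 V.
Since Au³⁺/Au is the cathode and Cl₂/Cl⁻ the anode, E°cell = E°(Au³⁺/Au) − E°(Cl₂/Cl⁻).
So E°(Au³⁺/Au) = E°cell + E°(Cl₂/Cl⁻) = +0.140 + (+1.36) = +1.50 V.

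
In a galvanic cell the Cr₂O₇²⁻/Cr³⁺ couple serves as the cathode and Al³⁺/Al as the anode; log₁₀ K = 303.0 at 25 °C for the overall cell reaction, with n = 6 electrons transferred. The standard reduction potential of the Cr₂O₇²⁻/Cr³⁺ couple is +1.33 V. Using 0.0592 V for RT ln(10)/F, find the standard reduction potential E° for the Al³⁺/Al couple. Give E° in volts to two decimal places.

E°cell = (0.0592/n)·log K = (0.0592/6)(303.0) = +2.990 V.
Since Cr₂O₇²⁻/Cr³⁺ is the cathode and Al³⁺/Al the anode, E°cell = E°(Cr₂O₇²⁻/Cr³⁺) − E°(Al³⁺/Al).
So E°(Al³⁺/Al) = E°(Cr₂O₇²⁻/Cr³⁺) − E°cell = (+1.33) − (+2.990) = -1.66 V.

-1.66 V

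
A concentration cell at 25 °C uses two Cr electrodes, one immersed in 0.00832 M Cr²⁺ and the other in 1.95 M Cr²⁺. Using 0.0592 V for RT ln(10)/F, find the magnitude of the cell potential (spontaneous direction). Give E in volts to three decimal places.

For a concentration cell E°cell = 0. The 1.95 M side is the cathode (reduction is favoured where [Cr²⁺] is higher).
With n = 2, E = −(0.0592/2) log([Cr²⁺]ₐₙ/[Cr²⁺]꜀ₐₜ) = −(0.0592/2) log(0.00832/1.95) = −(0.0592/2)(-2.370) = +0.070 V.

+0.070 V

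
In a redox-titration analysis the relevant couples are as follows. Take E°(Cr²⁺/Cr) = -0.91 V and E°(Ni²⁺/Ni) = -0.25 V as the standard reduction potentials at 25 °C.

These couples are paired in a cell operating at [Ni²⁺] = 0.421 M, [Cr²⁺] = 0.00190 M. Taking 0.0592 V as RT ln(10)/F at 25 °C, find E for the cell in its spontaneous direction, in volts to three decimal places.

Ni²⁺/Ni is the cathode (higher E°), Cr²⁺/Cr the anode: E°cell = -0.25 − (-0.91) = +0.66 V, n = 2.
Overall: Ni²⁺(aq) + Cr(s) → Ni(s) + Cr²⁺(aq)
Q = [Cr²⁺] / ([Ni²⁺]); log Q = -2.346.
E = E° − (0.0592/n) log Q = +0.66 − (0.0592/2)(-2.346) = +0.729 V.

+0.729 V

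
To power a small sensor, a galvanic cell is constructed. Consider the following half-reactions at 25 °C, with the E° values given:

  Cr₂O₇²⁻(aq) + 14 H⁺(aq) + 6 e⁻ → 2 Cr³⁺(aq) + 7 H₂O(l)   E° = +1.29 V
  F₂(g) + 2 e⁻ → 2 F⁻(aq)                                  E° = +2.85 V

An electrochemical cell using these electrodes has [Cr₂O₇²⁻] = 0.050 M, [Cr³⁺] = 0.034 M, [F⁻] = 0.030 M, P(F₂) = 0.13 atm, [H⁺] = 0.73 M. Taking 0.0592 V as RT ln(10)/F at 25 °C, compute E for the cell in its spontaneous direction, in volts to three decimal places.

F₂/F⁻ is the cathode (higher E°), Cr₂O₇²⁻/Cr³⁺ the anode: E°cell = +2.85 − (+1.29) = +1.56 V, n = 6.
Overall: 3 F₂(g) + 2 Cr³⁺(aq) + 7 H₂O(l) → 6 F⁻(aq) + Cr₂O₇²⁻(aq) + 14 H⁺(aq)
Q = [F⁻]^6·[Cr₂O₇²⁻]·[H⁺]^14 / (P(F₂)^3·[Cr³⁺]^2); log Q = -6.757.
E = E° − (0.0592/n) log Q = +1.56 − (0.0592/6)(-6.757) = +1.627 V.

+1.627 V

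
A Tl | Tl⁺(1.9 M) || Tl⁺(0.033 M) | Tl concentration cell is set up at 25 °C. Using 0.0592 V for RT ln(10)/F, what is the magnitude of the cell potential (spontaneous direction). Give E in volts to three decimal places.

+0.104 V

For a concentration cell E°cell = 0. The 1.9 M side is the cathode (reduction is favoured where [Tl⁺] is higher).
With n = 1, E = −(0.0592/1) log([Tl⁺]ₐₙ/[Tl⁺]꜀ₐₜ) = −(0.0592/1) log(0.033/1.9) = −(0.0592/1)(-1.760) = +0.104 V.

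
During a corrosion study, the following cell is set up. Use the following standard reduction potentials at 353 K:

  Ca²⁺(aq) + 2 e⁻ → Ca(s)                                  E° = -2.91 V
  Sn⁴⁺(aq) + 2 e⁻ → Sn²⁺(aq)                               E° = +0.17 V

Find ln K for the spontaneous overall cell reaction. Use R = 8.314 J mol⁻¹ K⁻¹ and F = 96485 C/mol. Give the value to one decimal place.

Cathode: Sn⁴⁺/Sn²⁺; anode: Ca²⁺/Ca. E°cell = (+0.17) − (-2.91) = +3.08 V, with n = 2.
ΔG° = −nFE° = −RT ln K, so ln K = nFE°/(RT) = (2)(96485)(+3.08) / ((8.314)(353)) = 202.514.

202.5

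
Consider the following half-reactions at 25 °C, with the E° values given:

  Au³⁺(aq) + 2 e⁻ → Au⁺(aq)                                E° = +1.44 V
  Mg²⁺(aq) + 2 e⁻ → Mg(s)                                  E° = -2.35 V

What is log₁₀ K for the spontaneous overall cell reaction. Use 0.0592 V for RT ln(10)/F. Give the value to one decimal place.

Cathode: Au³⁺/Au⁺; anode: Mg²⁺/Mg. E°cell = +3.79 V, n = 2.
log K = nE°cell / 0.0592 = (2)(+3.79) / 0.0592 = 128.0.

128.0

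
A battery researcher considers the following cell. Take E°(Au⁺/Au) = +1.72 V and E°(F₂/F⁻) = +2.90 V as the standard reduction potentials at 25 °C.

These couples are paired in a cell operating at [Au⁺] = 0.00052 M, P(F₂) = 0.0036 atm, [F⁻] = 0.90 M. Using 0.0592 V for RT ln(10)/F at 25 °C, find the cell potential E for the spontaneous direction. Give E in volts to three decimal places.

+1.305 V

F₂/F⁻ is the cathode (higher E°), Au⁺/Au the anode: E°cell = +2.90 − (+1.72) = +1.18 V, n = 2.
Overall: F₂(g) + 2 Au(s) → 2 F⁻(aq) + 2 Au⁺(aq)
Q = [F⁻]^2·[Au⁺]^2 / (P(F₂)); log Q = -4.216.
E = E° − (0.0592/n) log Q = +1.18 − (0.0592/2)(-4.216) = +1.305 V.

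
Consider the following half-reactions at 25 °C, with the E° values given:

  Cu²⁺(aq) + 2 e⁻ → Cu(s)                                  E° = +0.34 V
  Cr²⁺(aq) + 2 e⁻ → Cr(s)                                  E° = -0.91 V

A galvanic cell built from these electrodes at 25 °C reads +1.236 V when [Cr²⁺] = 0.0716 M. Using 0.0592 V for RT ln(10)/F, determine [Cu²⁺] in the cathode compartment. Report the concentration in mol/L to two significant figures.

0.024 M

Cu²⁺/Cu is the cathode, Cr²⁺/Cr the anode: E°cell = +1.25 V, n = 2.
Overall reaction: Cu²⁺(aq) + Cr(s) → Cu(s) + Cr²⁺(aq); Q = [Cr²⁺]^1/[Cu²⁺]^1.
From E = E° − (0.0592/n) log Q: log Q = (E° − E)·n/0.0592 = (+1.25 − (+1.236))·2/0.0592 = 0.4730.
So 1·log[Cu²⁺] = 1·log(0.0716) − log Q = -1.1451 − (0.4730) = -1.6181; [Cu²⁺] = 10^(-1.6181) ≈ 0.024 M.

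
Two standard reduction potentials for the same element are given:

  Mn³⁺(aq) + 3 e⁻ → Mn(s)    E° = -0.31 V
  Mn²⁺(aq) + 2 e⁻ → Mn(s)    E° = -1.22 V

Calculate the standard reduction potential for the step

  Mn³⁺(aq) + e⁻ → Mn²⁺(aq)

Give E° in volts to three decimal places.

Sequential free energies add, so n₃E°₃ = n₁E°₁ + n₂E°₂.
With n₃ = 3, and the known step contributing 2×(-1.22) V, the unknown satisfies 1·E° = 3×(-0.31) − 2×(-1.22) = +1.510.
E° = +1.510 / 1 = +1.510 V.

+1.510 V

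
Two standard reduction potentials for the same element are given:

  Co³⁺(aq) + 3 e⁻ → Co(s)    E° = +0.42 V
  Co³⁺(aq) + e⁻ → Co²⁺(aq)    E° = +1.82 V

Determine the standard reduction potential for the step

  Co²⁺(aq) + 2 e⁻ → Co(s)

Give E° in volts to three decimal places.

Sequential free energies add, so n₃E°₃ = n₁E°₁ + n₂E°₂.
With n₃ = 3, and the known step contributing 1×(+1.82) V, the unknown satisfies 2·E° = 3×(+0.42) − 1×(+1.82) = -0.560.
E° = -0.560 / 2 = -0.280 V.

-0.280 V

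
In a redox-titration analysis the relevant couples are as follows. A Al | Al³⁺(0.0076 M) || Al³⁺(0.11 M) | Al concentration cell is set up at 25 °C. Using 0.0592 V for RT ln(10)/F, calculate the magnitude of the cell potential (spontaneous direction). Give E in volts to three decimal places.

+0.023 V

For a concentration cell E°cell = 0. The 0.11 M side is the cathode (reduction is favoured where [Al³⁺] is higher).
With n = 3, E = −(0.0592/3) log([Al³⁺]ₐₙ/[Al³⁺]꜀ₐₜ) = −(0.0592/3) log(0.0076/0.11) = −(0.0592/3)(-1.161) = +0.023 V.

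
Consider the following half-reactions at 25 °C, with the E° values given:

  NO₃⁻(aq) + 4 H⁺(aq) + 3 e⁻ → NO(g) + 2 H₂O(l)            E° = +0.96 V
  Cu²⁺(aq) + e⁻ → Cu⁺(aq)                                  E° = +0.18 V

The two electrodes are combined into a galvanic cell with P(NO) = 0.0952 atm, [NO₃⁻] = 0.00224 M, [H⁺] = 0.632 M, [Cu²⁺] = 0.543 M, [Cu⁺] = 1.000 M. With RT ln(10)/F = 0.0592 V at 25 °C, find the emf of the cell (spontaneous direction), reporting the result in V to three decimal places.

NO₃⁻/NO is the cathode (higher E°), Cu²⁺/Cu⁺ the anode: E°cell = +0.96 − (+0.18) = +0.78 V, n = 3.
Overall: NO₃⁻(aq) + 4 H⁺(aq) + 3 Cu⁺(aq) → NO(g) + 2 H₂O(l) + 3 Cu²⁺(aq)
Q = P(NO)·[Cu²⁺]^3 / ([NO₃⁻]·[H⁺]^4·[Cu⁺]^3); log Q = 1.630.
E = E° − (0.0592/n) log Q = +0.78 − (0.0592/3)(1.630) = +0.748 V.

+0.748 V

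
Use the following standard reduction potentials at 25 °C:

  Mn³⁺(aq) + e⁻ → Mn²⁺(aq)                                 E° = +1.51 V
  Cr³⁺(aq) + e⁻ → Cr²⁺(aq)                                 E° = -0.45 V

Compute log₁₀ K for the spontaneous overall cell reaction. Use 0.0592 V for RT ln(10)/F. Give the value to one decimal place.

Cathode: Mn³⁺/Mn²⁺; anode: Cr³⁺/Cr²⁺. E°cell = +1.96 V, n = 1.
log K = nE°cell / 0.0592 = (1)(+1.96) / 0.0592 = 33.1.

33.1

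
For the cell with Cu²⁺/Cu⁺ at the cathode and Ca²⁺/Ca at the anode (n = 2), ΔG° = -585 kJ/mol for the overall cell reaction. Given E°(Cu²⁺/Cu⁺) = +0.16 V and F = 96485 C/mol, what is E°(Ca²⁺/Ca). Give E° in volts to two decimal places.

E°cell = −ΔG°/(nF) = −(-585×10³)/((2)(96485)) = +3.032 V.
Since Cu²⁺/Cu⁺ is the cathode and Ca²⁺/Ca the anode, E°cell = E°(Cu²⁺/Cu⁺) − E°(Ca²⁺/Ca).
So E°(Ca²⁺/Ca) = E°(Cu²⁺/Cu⁺) − E°cell = (+0.16) − (+3.032) = -2.87 V.

-2.87 V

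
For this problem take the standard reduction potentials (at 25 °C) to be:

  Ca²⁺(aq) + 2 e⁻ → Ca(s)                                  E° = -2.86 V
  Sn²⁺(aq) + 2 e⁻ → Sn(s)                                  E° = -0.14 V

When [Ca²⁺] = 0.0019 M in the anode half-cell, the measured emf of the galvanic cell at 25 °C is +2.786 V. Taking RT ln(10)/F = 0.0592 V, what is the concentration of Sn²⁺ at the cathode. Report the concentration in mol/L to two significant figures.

Sn²⁺/Sn is the cathode, Ca²⁺/Ca the anode: E°cell = +2.72 V, n = 2.
Overall reaction: Sn²⁺(aq) + Ca(s) → Sn(s) + Ca²⁺(aq); Q = [Ca²⁺]^1/[Sn²⁺]^1.
From E = E° − (0.0592/n) log Q: log Q = (E° − E)·n/0.0592 = (+2.72 − (+2.786))·2/0.0592 = -2.2297.
So 1·log[Sn²⁺] = 1·log(0.0019) − log Q = -2.7212 − (-2.2297) = -0.4915; [Sn²⁺] = 10^(-0.4915) ≈ 0.32 M.

0.32 M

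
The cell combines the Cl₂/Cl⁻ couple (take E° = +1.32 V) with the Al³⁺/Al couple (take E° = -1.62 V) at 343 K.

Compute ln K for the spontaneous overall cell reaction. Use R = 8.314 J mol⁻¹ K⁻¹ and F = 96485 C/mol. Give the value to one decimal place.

596.8

Cathode: Cl₂/Cl⁻; anode: Al³⁺/Al. E°cell = (+1.32) − (-1.62) = +2.94 V, with n = 6.
ΔG° = −nFE° = −RT ln K, so ln K = nFE°/(RT) = (6)(96485)(+2.94) / ((8.314)(343)) = 596.835.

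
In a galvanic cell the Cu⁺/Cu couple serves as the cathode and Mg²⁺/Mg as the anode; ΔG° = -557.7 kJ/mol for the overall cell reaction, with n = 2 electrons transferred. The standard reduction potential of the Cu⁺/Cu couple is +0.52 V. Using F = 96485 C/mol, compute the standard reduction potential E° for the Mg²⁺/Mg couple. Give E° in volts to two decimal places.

E°cell = −ΔG°/(nF) = −(-557.7×10³)/((2)(96485)) = +2.890 V.
Since Cu⁺/Cu is the cathode and Mg²⁺/Mg the anode, E°cell = E°(Cu⁺/Cu) − E°(Mg²⁺/Mg).
So E°(Mg²⁺/Mg) = E°(Cu⁺/Cu) − E°cell = (+0.52) − (+2.890) = -2.37 V.

-2.37 V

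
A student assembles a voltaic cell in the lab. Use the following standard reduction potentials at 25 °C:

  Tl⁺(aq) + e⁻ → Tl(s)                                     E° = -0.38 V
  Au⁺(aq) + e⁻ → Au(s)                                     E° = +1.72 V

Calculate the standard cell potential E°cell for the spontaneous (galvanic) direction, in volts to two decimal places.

+2.10 V

The Au⁺/Au couple has the higher reduction potential, so it is the cathode; Tl⁺/Tl is oxidised at the anode.
E°cell = E°(cathode) − E°(anode) = (+1.72) − (-0.38) = +2.10 V.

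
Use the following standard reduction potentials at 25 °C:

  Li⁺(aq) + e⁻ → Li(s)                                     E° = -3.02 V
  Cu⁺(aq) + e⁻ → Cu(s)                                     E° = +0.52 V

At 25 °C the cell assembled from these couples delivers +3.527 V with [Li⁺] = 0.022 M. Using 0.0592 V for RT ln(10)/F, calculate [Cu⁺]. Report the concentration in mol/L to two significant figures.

0.013 M

Cu⁺/Cu is the cathode, Li⁺/Li the anode: E°cell = +3.54 V, n = 1.
Overall reaction: Cu⁺(aq) + Li(s) → Cu(s) + Li⁺(aq); Q = [Li⁺]^1/[Cu⁺]^1.
From E = E° − (0.0592/n) log Q: log Q = (E° − E)·n/0.0592 = (+3.54 − (+3.527))·1/0.0592 = 0.2196.
So 1·log[Cu⁺] = 1·log(0.022) − log Q = -1.6576 − (0.2196) = -1.8772; [Cu⁺] = 10^(-1.8772) ≈ 0.013 M.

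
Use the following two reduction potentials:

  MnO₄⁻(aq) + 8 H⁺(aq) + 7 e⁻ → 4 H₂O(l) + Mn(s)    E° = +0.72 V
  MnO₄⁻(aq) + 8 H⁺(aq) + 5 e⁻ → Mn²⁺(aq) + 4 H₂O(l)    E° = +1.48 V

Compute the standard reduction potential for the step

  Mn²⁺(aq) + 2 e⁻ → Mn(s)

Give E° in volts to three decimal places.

Sequential free energies add, so n₃E°₃ = n₁E°₁ + n₂E°₂.
With n₃ = 7, and the known step contributing 5×(+1.48) V, the unknown satisfies 2·E° = 7×(+0.72) − 5×(+1.48) = -2.360.
E° = -2.360 / 2 = -1.180 V.

-1.180 V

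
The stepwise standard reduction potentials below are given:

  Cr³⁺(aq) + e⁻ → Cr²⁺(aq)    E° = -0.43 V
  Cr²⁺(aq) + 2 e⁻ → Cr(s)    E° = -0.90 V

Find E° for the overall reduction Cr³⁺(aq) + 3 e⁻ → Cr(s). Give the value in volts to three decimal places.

-0.743 V

Adding the free-energy changes (−nFE°) of the two steps gives −n₃FE°₃ = −n₁FE°₁ − n₂FE°₂.
E°₃ = (1×-0.43 + 2×-0.90) / 3 = (-2.230) / 3 = -0.743 V.
Simply averaging or adding the two E° values would be wrong; the electron-weighted sum is required.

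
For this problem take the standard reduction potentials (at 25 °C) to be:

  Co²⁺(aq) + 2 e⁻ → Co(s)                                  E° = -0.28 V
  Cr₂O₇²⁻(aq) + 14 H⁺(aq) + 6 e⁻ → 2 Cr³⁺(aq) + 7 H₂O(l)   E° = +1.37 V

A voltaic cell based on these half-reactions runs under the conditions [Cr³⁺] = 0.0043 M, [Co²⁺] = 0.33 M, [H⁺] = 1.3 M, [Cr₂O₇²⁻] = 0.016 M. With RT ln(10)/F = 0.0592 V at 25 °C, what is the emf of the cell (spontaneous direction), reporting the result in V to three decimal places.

+1.709 V

Cr₂O₇²⁻/Cr³⁺ is the cathode (higher E°), Co²⁺/Co the anode: E°cell = +1.37 − (-0.28) = +1.65 V, n = 6.
Overall: Cr₂O₇²⁻(aq) + 14 H⁺(aq) + 3 Co(s) → 2 Cr³⁺(aq) + 7 H₂O(l) + 3 Co²⁺(aq)
Q = [Cr³⁺]^2·[Co²⁺]^3 / ([Cr₂O₇²⁻]·[H⁺]^14); log Q = -5.977.
E = E° − (0.0592/n) log Q = +1.65 − (0.0592/6)(-5.977) = +1.709 V.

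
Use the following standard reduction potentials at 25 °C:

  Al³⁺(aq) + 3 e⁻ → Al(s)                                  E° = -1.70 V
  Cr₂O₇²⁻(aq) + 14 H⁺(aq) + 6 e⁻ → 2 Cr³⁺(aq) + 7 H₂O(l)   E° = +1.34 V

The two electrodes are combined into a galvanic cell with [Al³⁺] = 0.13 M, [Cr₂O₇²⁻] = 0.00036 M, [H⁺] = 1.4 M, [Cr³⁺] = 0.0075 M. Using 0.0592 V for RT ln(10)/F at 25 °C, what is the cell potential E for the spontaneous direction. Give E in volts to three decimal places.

Cr₂O₇²⁻/Cr³⁺ is the cathode (higher E°), Al³⁺/Al the anode: E°cell = +1.34 − (-1.70) = +3.04 V, n = 6.
Overall: Cr₂O₇²⁻(aq) + 14 H⁺(aq) + 2 Al(s) → 2 Cr³⁺(aq) + 7 H₂O(l) + 2 Al³⁺(aq)
Q = [Cr³⁺]^2·[Al³⁺]^2 / ([Cr₂O₇²⁻]·[H⁺]^14); log Q = -4.624.
E = E° − (0.0592/n) log Q = +3.04 − (0.0592/6)(-4.624) = +3.086 V.

+3.086 V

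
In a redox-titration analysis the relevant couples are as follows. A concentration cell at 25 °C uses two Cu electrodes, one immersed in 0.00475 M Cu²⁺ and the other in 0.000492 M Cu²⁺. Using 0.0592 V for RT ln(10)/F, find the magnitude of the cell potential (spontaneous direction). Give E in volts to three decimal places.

+0.029 V

For a concentration cell E°cell = 0. The 0.00475 M side is the cathode (reduction is favoured where [Cu²⁺] is higher).
With n = 2, E = −(0.0592/2) log([Cu²⁺]ₐₙ/[Cu²⁺]꜀ₐₜ) = −(0.0592/2) log(0.000492/0.00475) = −(0.0592/2)(-0.985) = +0.029 V.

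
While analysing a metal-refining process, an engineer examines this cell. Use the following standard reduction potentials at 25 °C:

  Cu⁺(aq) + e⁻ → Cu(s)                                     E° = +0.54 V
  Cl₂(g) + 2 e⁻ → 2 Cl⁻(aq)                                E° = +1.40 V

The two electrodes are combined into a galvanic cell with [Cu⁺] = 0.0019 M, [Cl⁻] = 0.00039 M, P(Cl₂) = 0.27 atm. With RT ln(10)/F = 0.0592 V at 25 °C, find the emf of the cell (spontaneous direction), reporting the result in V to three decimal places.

Cl₂/Cl⁻ is the cathode (higher E°), Cu⁺/Cu the anode: E°cell = +1.40 − (+0.54) = +0.86 V, n = 2.
Overall: Cl₂(g) + 2 Cu(s) → 2 Cl⁻(aq) + 2 Cu⁺(aq)
Q = [Cl⁻]^2·[Cu⁺]^2 / (P(Cl₂)); log Q = -11.692.
E = E° − (0.0592/n) log Q = +0.86 − (0.0592/2)(-11.692) = +1.206 V.

+1.206 V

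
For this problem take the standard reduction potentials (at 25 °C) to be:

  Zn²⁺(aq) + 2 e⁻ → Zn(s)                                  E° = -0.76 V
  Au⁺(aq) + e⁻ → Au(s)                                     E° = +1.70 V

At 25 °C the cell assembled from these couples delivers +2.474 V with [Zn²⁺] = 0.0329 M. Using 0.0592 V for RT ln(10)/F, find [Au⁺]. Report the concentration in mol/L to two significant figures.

0.31 M

Au⁺/Au is the cathode, Zn²⁺/Zn the anode: E°cell = +2.46 V, n = 2.
Overall reaction: 2 Au⁺(aq) + Zn(s) → 2 Au(s) + Zn²⁺(aq); Q = [Zn²⁺]^1/[Au⁺]^2.
From E = E° − (0.0592/n) log Q: log Q = (E° − E)·n/0.0592 = (+2.46 − (+2.474))·2/0.0592 = -0.4730.
So 2·log[Au⁺] = 1·log(0.0329) − log Q = -1.4828 − (-0.4730) = -1.0098; log[Au⁺] = -1.0098 / 2 = -0.5049; [Au⁺] = 10^(-0.5049) ≈ 0.31 M.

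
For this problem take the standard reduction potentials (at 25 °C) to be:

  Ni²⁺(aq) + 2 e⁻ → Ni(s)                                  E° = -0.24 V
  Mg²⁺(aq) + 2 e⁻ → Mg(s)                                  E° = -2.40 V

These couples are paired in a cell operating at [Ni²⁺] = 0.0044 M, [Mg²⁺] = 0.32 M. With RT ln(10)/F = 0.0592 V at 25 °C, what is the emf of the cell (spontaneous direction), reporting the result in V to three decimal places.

Ni²⁺/Ni is the cathode (higher E°), Mg²⁺/Mg the anode: E°cell = -0.24 − (-2.40) = +2.16 V, n = 2.
Overall: Ni²⁺(aq) + Mg(s) → Ni(s) + Mg²⁺(aq)
Q = [Mg²⁺] / ([Ni²⁺]); log Q = 1.862.
E = E° − (0.0592/n) log Q = +2.16 − (0.0592/2)(1.862) = +2.105 V.

+2.105 V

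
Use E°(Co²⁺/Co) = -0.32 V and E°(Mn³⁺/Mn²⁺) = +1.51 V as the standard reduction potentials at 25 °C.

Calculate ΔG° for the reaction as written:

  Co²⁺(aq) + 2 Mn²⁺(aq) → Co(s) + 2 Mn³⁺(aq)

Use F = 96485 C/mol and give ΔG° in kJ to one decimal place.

As written, Co²⁺/Co is reduced (cathode) and Mn³⁺/Mn²⁺ is oxidised (anode), so E°cell = (-0.32) − (+1.51) = -1.83 V.
Balancing electrons gives n = 2.
ΔG° = −nFE° = −(2)(96485)(-1.83) = 353,135 J = +353.1 kJ.

+353.1 kJ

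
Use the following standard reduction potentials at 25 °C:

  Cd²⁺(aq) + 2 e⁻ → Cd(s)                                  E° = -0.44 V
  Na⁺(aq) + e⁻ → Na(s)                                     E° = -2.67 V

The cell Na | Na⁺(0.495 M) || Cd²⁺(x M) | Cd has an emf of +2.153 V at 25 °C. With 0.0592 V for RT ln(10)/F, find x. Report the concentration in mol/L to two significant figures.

Cd²⁺/Cd is the cathode, Na⁺/Na the anode: E°cell = +2.23 V, n = 2.
Overall reaction: Cd²⁺(aq) + 2 Na(s) → Cd(s) + 2 Na⁺(aq); Q = [Na⁺]^2/[Cd²⁺]^1.
From E = E° − (0.0592/n) log Q: log Q = (E° − E)·n/0.0592 = (+2.23 − (+2.153))·2/0.0592 = 2.6014.
So 1·log[Cd²⁺] = 2·log(0.495) − log Q = -0.6108 − (2.6014) = -3.2122; [Cd²⁺] = 10^(-3.2122) ≈ 0.00061 M.

0.00061 M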